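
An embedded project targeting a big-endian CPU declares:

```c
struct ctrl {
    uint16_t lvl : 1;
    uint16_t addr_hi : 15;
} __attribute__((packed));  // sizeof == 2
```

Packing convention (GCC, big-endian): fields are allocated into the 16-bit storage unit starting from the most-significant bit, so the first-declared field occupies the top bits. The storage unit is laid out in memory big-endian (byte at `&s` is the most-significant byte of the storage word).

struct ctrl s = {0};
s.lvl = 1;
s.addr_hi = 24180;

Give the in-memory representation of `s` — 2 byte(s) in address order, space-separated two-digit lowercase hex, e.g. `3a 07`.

de 74

lvl (1b) val=1 bits=0x1 at bit 15: 0x8000
addr_hi (15b) val=24180 bits=0x5e74 at bit 0: 0xde74
word = 0xde74 → big-endian bytes:
  [0]=0xde  [1]=0x74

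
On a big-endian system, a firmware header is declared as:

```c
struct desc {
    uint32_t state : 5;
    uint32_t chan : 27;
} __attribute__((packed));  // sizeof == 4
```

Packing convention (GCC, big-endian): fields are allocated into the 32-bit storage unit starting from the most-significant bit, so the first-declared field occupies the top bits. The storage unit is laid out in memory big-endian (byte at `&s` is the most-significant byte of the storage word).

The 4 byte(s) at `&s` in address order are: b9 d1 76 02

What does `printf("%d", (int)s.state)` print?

[0]=0xb9 [1]=0xd1 [2]=0x76 [3]=0x02 (big-endian) → word 0xb9d17602
state:5 @ bit 27 → (0xb9d17602>>27)&0x1f = 0x17  ←
chan:27 @ bit 0 → (0xb9d17602>>0)&0x7ffffff = 0x1d17602

23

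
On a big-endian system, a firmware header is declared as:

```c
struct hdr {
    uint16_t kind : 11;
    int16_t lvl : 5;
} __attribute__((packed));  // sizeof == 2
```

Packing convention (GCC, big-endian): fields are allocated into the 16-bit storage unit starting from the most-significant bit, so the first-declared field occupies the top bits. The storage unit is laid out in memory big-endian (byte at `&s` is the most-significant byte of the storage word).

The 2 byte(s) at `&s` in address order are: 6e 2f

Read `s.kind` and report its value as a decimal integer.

[0]=0x6e [1]=0x2f (big-endian) → word 0x6e2f
kind:11 @ bit 5 → (0x6e2f>>5)&0x7ff = 0x371  ←
lvl:5 @ bit 0 → (0x6e2f>>0)&0x1f = 0xf

881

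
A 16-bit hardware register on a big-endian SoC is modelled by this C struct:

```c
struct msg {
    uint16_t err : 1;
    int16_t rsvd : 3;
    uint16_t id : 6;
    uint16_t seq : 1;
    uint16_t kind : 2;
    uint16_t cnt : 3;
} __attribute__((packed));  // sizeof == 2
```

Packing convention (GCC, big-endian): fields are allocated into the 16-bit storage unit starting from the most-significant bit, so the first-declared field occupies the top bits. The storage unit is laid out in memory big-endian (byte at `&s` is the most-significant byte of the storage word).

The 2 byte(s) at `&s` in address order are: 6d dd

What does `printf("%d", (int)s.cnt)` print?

[0]=0x6d [1]=0xdd (big-endian) → word 0x6ddd
err:1 @ bit 15 → (0x6ddd>>15)&0x1 = 0x0
rsvd:3 @ bit 12 → (0x6ddd>>12)&0x7 = 0x6
id:6 @ bit 6 → (0x6ddd>>6)&0x3f = 0x37
seq:1 @ bit 5 → (0x6ddd>>5)&0x1 = 0x0
kind:2 @ bit 3 → (0x6ddd>>3)&0x3 = 0x3
cnt:3 @ bit 0 → (0x6ddd>>0)&0x7 = 0x5  ←

5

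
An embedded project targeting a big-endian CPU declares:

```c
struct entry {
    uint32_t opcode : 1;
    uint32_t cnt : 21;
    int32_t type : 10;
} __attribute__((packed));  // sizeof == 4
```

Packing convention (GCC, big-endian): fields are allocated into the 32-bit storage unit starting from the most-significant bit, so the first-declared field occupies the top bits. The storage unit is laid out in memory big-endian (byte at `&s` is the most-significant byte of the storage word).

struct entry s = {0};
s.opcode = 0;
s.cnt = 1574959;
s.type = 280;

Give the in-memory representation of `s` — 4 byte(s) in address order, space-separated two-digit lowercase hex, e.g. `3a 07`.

opcode (1b) val=0 bits=0x0 at bit 31: 0x00000000
cnt (21b) val=1574959 bits=0x18082f at bit 10: 0x6020bc00
type (10b) val=280 bits=0x118 at bit 0: 0x6020bd18
word = 0x6020bd18 → big-endian bytes:
  [0]=0x60  [1]=0x20  [2]=0xbd  [3]=0x18

60 20 bd 18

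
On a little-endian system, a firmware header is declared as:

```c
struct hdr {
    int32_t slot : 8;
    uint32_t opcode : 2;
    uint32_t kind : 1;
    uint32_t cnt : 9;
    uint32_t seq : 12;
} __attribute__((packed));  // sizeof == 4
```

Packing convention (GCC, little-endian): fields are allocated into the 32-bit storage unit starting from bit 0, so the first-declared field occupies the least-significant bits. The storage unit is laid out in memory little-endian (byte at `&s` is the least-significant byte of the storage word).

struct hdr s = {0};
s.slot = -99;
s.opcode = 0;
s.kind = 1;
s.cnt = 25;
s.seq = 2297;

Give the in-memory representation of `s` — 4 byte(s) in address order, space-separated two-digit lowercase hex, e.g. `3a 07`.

9d cc 90 8f

slot:8 = -99 → 0x9d << 0 → word 0x0000009d
opcode:2 = 0 → 0x0 << 8 → word 0x0000009d
kind:1 = 1 → 0x1 << 10 → word 0x0000049d
cnt:9 = 25 → 0x19 << 11 → word 0x0000cc9d
seq:12 = 2297 → 0x8f9 << 20 → word 0x8f90cc9d
word = 0x8f90cc9d → little-endian bytes:
  [0]=0x9d  [1]=0xcc  [2]=0x90  [3]=0x8f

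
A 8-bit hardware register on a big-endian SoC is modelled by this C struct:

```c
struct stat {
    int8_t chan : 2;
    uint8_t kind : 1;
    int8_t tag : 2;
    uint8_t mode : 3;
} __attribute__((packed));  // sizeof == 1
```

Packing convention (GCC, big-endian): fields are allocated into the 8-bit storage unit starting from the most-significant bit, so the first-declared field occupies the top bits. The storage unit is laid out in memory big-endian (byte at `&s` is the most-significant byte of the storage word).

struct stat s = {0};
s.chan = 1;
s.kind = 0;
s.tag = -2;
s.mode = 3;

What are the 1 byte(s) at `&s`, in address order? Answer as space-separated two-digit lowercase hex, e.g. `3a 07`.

chan:2 = 1 → 0x1 << 6 → word 0x40
kind:1 = 0 → 0x0 << 5 → word 0x40
tag:2 = -2 → 0x2 << 3 → word 0x50
mode:3 = 3 → 0x3 << 0 → word 0x53
word = 0x53 → big-endian bytes:
  [0]=0x53

53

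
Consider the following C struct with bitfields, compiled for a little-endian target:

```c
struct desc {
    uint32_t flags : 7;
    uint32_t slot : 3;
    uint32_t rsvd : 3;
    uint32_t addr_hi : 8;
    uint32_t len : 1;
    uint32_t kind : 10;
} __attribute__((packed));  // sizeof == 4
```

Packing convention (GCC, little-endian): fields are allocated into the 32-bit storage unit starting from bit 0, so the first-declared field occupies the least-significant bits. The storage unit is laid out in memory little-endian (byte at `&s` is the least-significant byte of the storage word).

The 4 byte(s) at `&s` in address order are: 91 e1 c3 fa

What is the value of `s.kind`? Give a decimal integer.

1003

[0]=0x91 [1]=0xe1 [2]=0xc3 [3]=0xfa (little-endian) → word 0xfac3e191
flags [0+:7] = (word>>0) & 0x7f = 17
slot [7+:3] = (word>>7) & 0x7 = 3
rsvd [10+:3] = (word>>10) & 0x7 = 0
addr_hi [13+:8] = (word>>13) & 0xff = 31
len [21+:1] = (word>>21) & 0x1 = 0
kind [22+:10] = (word>>22) & 0x3ff = 1003  ←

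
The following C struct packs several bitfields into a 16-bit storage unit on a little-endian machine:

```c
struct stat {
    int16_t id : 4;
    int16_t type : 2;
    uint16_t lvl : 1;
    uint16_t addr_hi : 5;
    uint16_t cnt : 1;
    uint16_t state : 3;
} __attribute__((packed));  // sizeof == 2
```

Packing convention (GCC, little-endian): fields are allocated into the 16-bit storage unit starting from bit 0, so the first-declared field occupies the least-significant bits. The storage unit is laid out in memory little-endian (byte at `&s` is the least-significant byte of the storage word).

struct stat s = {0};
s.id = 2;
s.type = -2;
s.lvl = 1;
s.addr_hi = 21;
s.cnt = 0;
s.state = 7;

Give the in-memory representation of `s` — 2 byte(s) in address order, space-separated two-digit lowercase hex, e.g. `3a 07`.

e2 ea

[0+:4] id=2 & 0xf = 0x2; word=0x0002
[4+:2] type=-2 & 0x3 = 0x2; word=0x0022
[6+:1] lvl=1 & 0x1 = 0x1; word=0x0062
[7+:5] addr_hi=21 & 0x1f = 0x15; word=0x0ae2
[12+:1] cnt=0 & 0x1 = 0x0; word=0x0ae2
[13+:3] state=7 & 0x7 = 0x7; word=0xeae2
word = 0xeae2 → little-endian bytes:
  [0]=0xe2  [1]=0xea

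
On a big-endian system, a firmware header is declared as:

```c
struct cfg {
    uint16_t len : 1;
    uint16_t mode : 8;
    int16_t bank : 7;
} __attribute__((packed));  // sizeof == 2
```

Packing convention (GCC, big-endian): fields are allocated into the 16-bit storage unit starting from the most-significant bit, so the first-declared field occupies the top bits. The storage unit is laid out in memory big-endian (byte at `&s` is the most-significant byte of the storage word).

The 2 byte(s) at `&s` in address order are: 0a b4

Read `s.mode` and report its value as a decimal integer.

21

[0]=0x0a [1]=0xb4 (big-endian) → word 0x0ab4
len [15+:1] = (word>>15) & 0x1 = 0
mode [7+:8] = (word>>7) & 0xff = 21  ←
bank [0+:7] = (word>>0) & 0x7f = 52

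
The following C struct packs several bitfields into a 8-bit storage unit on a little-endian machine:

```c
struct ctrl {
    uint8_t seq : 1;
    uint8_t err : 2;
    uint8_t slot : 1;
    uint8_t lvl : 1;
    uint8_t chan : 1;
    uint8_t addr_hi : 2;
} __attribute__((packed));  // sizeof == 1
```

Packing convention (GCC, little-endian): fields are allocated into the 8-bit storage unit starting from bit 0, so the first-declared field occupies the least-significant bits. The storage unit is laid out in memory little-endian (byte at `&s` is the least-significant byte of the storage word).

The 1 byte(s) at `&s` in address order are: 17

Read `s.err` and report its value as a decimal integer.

3

[0]=0x17 (little-endian) → word 0x17
seq [0+:1] = (word>>0) & 0x1 = 1
err [1+:2] = (word>>1) & 0x3 = 3  ←
slot [3+:1] = (word>>3) & 0x1 = 0
lvl [4+:1] = (word>>4) & 0x1 = 1
chan [5+:1] = (word>>5) & 0x1 = 0
addr_hi [6+:2] = (word>>6) & 0x3 = 0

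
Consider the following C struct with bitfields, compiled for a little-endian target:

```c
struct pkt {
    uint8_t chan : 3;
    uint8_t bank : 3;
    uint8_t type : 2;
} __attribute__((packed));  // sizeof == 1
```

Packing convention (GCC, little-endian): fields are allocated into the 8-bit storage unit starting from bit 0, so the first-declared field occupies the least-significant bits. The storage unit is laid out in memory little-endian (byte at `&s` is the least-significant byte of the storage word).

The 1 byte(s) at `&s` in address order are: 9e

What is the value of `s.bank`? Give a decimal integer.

[0]=0x9e (little-endian) → word 0x9e
chan:3 @ bit 0 → (0x9e>>0)&0x7 = 0x6
bank:3 @ bit 3 → (0x9e>>3)&0x7 = 0x3  ←
type:2 @ bit 6 → (0x9e>>6)&0x3 = 0x2

3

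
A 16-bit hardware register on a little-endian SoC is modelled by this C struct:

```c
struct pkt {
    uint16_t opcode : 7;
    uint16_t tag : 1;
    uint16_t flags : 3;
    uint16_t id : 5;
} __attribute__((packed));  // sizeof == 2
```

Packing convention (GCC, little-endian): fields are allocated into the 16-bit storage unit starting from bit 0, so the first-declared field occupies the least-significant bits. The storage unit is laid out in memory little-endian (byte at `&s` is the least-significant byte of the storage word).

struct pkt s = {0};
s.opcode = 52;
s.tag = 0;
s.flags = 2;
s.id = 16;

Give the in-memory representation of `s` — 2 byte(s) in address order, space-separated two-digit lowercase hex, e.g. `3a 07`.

34 82

opcode (7b) val=52 bits=0x34 at bit 0: 0x0034
tag (1b) val=0 bits=0x0 at bit 7: 0x0034
flags (3b) val=2 bits=0x2 at bit 8: 0x0234
id (5b) val=16 bits=0x10 at bit 11: 0x8234
word = 0x8234 → little-endian bytes:
  [0]=0x34  [1]=0x82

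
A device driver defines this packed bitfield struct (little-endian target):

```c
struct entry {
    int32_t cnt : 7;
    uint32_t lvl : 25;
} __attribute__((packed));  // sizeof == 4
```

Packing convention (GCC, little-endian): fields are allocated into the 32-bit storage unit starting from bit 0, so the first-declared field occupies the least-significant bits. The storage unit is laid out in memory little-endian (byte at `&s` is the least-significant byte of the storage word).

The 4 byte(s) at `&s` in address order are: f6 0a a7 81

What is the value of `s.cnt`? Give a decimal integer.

[0]=0xf6 [1]=0x0a [2]=0xa7 [3]=0x81 (little-endian) → word 0x81a70af6
cnt:7 @ bit 0 → (0x81a70af6>>0)&0x7f = 0x76  ←
lvl:25 @ bit 7 → (0x81a70af6>>7)&0x1ffffff = 0x1034e15
cnt signed 7b, MSB=1: 118 - 128 = -10

-10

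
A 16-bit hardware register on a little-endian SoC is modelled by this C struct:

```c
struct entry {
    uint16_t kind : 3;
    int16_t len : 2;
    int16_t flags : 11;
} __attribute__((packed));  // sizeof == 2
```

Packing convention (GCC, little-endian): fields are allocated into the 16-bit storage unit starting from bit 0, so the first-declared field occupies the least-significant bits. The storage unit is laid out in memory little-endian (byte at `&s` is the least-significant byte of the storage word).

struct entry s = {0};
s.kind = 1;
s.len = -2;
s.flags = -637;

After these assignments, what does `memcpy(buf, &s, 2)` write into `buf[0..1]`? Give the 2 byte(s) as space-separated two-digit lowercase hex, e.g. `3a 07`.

[0+:3] kind=1 & 0x7 = 0x1; word=0x0001
[3+:2] len=-2 & 0x3 = 0x2; word=0x0011
[5+:11] flags=-637 & 0x7ff = 0x583; word=0xb071
word = 0xb071 → little-endian bytes:
  [0]=0x71  [1]=0xb0

71 b0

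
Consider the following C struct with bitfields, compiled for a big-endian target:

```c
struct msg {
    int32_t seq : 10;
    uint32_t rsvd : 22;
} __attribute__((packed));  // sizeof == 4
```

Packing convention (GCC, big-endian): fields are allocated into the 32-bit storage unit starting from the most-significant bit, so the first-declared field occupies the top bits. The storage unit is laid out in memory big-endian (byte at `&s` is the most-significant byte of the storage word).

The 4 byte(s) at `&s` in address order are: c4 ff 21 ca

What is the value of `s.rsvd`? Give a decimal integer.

[0]=0xc4 [1]=0xff [2]=0x21 [3]=0xca (big-endian) → word 0xc4ff21ca
seq:10 @ bit 22 → (0xc4ff21ca>>22)&0x3ff = 0x313
rsvd:22 @ bit 0 → (0xc4ff21ca>>0)&0x3fffff = 0x3f21ca  ←

4137418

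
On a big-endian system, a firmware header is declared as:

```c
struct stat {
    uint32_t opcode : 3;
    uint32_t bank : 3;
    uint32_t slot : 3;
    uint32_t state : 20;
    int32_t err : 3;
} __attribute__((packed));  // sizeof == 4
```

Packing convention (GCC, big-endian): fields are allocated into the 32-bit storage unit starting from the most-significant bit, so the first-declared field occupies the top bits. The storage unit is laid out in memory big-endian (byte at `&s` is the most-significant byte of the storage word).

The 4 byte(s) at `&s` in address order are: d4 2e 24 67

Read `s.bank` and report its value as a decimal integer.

5

[0]=0xd4 [1]=0x2e [2]=0x24 [3]=0x67 (big-endian) → word 0xd42e2467
opcode:3 @ bit 29 → (0xd42e2467>>29)&0x7 = 0x6
bank:3 @ bit 26 → (0xd42e2467>>26)&0x7 = 0x5  ←
slot:3 @ bit 23 → (0xd42e2467>>23)&0x7 = 0x0
state:20 @ bit 3 → (0xd42e2467>>3)&0xfffff = 0x5c48c
err:3 @ bit 0 → (0xd42e2467>>0)&0x7 = 0x7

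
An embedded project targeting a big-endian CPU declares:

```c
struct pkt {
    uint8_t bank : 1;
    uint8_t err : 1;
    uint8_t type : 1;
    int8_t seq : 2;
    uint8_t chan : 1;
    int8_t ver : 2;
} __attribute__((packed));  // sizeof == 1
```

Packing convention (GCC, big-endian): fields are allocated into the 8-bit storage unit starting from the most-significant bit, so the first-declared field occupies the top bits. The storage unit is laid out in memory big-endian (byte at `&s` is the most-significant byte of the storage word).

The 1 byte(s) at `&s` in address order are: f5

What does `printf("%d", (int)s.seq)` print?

-2

[0]=0xf5 (big-endian) → word 0xf5
bank:1 @ bit 7 → (0xf5>>7)&0x1 = 0x1
err:1 @ bit 6 → (0xf5>>6)&0x1 = 0x1
type:1 @ bit 5 → (0xf5>>5)&0x1 = 0x1
seq:2 @ bit 3 → (0xf5>>3)&0x3 = 0x2  ←
chan:1 @ bit 2 → (0xf5>>2)&0x1 = 0x1
ver:2 @ bit 0 → (0xf5>>0)&0x3 = 0x1
seq signed 2b, MSB=1: 2 - 4 = -2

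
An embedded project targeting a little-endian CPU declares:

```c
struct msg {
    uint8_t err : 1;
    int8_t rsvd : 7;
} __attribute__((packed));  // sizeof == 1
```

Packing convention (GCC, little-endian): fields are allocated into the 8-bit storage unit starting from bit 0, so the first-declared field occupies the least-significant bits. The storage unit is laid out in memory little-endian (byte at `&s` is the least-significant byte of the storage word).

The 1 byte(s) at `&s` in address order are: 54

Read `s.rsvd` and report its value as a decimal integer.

[0]=0x54 (little-endian) → word 0x54
err:1 @ bit 0 → (0x54>>0)&0x1 = 0x0
rsvd:7 @ bit 1 → (0x54>>1)&0x7f = 0x2a  ←
rsvd signed 7b, MSB=0: value = 42

42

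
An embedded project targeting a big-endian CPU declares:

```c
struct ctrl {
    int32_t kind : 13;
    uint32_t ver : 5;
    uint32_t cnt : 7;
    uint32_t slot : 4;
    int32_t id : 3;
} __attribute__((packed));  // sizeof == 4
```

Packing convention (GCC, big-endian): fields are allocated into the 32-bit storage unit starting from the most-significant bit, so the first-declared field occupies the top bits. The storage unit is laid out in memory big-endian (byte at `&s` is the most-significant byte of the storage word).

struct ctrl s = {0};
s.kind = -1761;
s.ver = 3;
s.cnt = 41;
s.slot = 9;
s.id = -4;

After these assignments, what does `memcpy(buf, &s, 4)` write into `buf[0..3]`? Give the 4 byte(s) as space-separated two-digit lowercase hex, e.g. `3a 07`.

c8 f8 d4 cc

[19+:13] kind=-1761 & 0x1fff = 0x191f; word=0xc8f80000
[14+:5] ver=3 & 0x1f = 0x3; word=0xc8f8c000
[7+:7] cnt=41 & 0x7f = 0x29; word=0xc8f8d480
[3+:4] slot=9 & 0xf = 0x9; word=0xc8f8d4c8
[0+:3] id=-4 & 0x7 = 0x4; word=0xc8f8d4cc
word = 0xc8f8d4cc → big-endian bytes:
  [0]=0xc8  [1]=0xf8  [2]=0xd4  [3]=0xcc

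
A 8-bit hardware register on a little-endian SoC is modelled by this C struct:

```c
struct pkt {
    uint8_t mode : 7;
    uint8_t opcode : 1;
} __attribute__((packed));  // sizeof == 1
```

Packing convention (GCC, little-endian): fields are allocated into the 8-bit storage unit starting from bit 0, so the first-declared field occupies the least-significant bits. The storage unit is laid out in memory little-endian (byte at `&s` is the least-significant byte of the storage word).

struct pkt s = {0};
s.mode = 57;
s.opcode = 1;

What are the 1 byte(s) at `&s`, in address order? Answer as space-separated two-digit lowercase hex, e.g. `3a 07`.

b9

mode:7 = 57 → 0x39 << 0 → word 0x39
opcode:1 = 1 → 0x1 << 7 → word 0xb9
word = 0xb9 → little-endian bytes:
  [0]=0xb9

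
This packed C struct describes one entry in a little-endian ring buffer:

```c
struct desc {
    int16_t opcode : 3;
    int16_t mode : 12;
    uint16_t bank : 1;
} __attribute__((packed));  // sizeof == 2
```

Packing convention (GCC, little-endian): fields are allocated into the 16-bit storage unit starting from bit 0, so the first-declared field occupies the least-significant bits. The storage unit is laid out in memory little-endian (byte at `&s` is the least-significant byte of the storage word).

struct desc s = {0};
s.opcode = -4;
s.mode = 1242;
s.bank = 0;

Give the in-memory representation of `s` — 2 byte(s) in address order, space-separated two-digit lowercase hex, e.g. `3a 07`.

d4 26

opcode (3b) val=-4 bits=0x4 at bit 0: 0x0004
mode (12b) val=1242 bits=0x4da at bit 3: 0x26d4
bank (1b) val=0 bits=0x0 at bit 15: 0x26d4
word = 0x26d4 → little-endian bytes:
  [0]=0xd4  [1]=0x26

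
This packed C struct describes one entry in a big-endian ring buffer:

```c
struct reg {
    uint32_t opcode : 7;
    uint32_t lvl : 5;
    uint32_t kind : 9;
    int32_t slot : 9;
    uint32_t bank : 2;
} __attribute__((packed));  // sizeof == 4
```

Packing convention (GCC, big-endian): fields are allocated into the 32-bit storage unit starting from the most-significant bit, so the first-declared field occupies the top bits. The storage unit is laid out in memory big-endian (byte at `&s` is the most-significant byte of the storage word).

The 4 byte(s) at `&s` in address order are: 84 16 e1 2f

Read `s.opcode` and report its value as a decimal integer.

[0]=0x84 [1]=0x16 [2]=0xe1 [3]=0x2f (big-endian) → word 0x8416e12f
opcode [25+:7] = (word>>25) & 0x7f = 66  ←
lvl [20+:5] = (word>>20) & 0x1f = 1
kind [11+:9] = (word>>11) & 0x1ff = 220
slot [2+:9] = (word>>2) & 0x1ff = 75
bank [0+:2] = (word>>0) & 0x3 = 3

66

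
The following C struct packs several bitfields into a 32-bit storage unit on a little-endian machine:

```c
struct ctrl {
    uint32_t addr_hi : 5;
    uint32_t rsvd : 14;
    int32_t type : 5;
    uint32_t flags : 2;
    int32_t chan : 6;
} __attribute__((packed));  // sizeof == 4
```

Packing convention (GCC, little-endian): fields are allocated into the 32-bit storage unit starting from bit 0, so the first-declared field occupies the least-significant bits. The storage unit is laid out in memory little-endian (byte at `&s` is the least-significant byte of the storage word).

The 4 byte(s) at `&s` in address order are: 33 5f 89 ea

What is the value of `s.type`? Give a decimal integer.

-15

[0]=0x33 [1]=0x5f [2]=0x89 [3]=0xea (little-endian) → word 0xea895f33
addr_hi:5 @ bit 0 → (0xea895f33>>0)&0x1f = 0x13
rsvd:14 @ bit 5 → (0xea895f33>>5)&0x3fff = 0xaf9
type:5 @ bit 19 → (0xea895f33>>19)&0x1f = 0x11  ←
flags:2 @ bit 24 → (0xea895f33>>24)&0x3 = 0x2
chan:6 @ bit 26 → (0xea895f33>>26)&0x3f = 0x3a
type signed 5b, MSB=1: 17 - 32 = -15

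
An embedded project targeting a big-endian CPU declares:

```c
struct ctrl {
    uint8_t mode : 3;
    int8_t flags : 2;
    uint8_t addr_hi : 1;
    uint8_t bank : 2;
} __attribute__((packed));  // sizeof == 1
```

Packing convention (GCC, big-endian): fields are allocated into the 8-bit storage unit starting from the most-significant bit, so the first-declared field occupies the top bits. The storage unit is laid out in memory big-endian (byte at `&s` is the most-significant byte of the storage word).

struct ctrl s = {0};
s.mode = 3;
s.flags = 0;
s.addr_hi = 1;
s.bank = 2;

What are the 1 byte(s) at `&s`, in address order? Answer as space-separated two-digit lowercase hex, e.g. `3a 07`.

66

mode (3b) val=3 bits=0x3 at bit 5: 0x60
flags (2b) val=0 bits=0x0 at bit 3: 0x60
addr_hi (1b) val=1 bits=0x1 at bit 2: 0x64
bank (2b) val=2 bits=0x2 at bit 0: 0x66
word = 0x66 → big-endian bytes:
  [0]=0x66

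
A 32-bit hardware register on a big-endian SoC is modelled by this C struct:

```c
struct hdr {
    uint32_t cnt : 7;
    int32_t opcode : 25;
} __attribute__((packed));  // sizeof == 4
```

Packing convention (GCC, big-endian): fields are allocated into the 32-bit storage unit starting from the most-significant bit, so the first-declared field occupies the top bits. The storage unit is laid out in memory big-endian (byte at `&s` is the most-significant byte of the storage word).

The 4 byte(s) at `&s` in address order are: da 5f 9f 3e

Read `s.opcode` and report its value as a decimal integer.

6266686

[0]=0xda [1]=0x5f [2]=0x9f [3]=0x3e (big-endian) → word 0xda5f9f3e
cnt [25+:7] = (word>>25) & 0x7f = 109
opcode [0+:25] = (word>>0) & 0x1ffffff = 6266686  ←
opcode signed 25b, MSB=0: value = 6266686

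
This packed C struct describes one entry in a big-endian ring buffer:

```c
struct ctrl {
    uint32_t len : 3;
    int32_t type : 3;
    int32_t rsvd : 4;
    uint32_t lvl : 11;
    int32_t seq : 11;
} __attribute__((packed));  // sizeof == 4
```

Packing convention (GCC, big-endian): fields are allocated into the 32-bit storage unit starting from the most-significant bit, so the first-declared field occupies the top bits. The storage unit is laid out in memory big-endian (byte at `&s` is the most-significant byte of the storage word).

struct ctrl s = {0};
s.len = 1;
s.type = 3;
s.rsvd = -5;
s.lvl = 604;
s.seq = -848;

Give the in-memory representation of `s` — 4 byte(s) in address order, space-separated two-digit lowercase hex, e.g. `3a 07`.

[29+:3] len=1 & 0x7 = 0x1; word=0x20000000
[26+:3] type=3 & 0x7 = 0x3; word=0x2c000000
[22+:4] rsvd=-5 & 0xf = 0xb; word=0x2ec00000
[11+:11] lvl=604 & 0x7ff = 0x25c; word=0x2ed2e000
[0+:11] seq=-848 & 0x7ff = 0x4b0; word=0x2ed2e4b0
word = 0x2ed2e4b0 → big-endian bytes:
  [0]=0x2e  [1]=0xd2  [2]=0xe4  [3]=0xb0

2e d2 e4 b0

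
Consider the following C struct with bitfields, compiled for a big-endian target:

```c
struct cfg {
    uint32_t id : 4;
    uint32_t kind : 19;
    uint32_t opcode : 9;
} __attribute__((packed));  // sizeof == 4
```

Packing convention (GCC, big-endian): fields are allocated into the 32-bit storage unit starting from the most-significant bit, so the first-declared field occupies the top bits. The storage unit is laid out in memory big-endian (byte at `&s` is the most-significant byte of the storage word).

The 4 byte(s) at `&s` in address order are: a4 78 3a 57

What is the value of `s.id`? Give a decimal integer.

10

[0]=0xa4 [1]=0x78 [2]=0x3a [3]=0x57 (big-endian) → word 0xa4783a57
id [28+:4] = (word>>28) & 0xf = 10  ←
kind [9+:19] = (word>>9) & 0x7ffff = 146461
opcode [0+:9] = (word>>0) & 0x1ff = 87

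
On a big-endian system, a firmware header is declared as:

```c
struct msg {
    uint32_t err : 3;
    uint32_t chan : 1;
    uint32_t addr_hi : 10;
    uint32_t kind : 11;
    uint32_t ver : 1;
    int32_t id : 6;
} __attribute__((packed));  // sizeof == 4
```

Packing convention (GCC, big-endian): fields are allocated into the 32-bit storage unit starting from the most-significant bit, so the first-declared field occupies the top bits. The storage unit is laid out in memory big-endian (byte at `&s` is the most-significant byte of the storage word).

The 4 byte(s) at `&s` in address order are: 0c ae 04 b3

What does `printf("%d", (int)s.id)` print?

[0]=0x0c [1]=0xae [2]=0x04 [3]=0xb3 (big-endian) → word 0x0cae04b3
err:3 @ bit 29 → (0x0cae04b3>>29)&0x7 = 0x0
chan:1 @ bit 28 → (0x0cae04b3>>28)&0x1 = 0x0
addr_hi:10 @ bit 18 → (0x0cae04b3>>18)&0x3ff = 0x32b
kind:11 @ bit 7 → (0x0cae04b3>>7)&0x7ff = 0x409
ver:1 @ bit 6 → (0x0cae04b3>>6)&0x1 = 0x0
id:6 @ bit 0 → (0x0cae04b3>>0)&0x3f = 0x33  ←
id signed 6b, MSB=1: 51 - 64 = -13

-13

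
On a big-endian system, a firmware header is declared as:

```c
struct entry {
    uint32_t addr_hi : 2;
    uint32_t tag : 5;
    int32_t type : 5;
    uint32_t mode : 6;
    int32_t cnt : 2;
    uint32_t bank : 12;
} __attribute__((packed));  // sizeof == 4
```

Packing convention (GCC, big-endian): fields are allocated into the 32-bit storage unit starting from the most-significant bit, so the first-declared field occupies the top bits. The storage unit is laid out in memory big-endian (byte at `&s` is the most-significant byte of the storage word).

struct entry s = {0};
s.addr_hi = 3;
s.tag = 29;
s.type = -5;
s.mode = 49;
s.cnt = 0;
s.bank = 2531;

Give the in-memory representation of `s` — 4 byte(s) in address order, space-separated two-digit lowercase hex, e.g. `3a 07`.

fb bc 49 e3

[30+:2] addr_hi=3 & 0x3 = 0x3; word=0xc0000000
[25+:5] tag=29 & 0x1f = 0x1d; word=0xfa000000
[20+:5] type=-5 & 0x1f = 0x1b; word=0xfbb00000
[14+:6] mode=49 & 0x3f = 0x31; word=0xfbbc4000
[12+:2] cnt=0 & 0x3 = 0x0; word=0xfbbc4000
[0+:12] bank=2531 & 0xfff = 0x9e3; word=0xfbbc49e3
word = 0xfbbc49e3 → big-endian bytes:
  [0]=0xfb  [1]=0xbc  [2]=0x49  [3]=0xe3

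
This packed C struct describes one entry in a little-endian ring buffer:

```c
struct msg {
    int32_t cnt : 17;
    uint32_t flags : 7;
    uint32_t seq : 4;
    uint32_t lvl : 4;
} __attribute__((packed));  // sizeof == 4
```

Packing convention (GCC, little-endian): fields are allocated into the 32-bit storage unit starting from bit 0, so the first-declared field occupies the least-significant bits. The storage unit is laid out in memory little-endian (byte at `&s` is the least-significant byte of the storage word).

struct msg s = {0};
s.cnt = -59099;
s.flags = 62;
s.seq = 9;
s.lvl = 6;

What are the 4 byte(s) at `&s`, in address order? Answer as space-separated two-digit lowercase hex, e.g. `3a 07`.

25 19 7d 69

cnt:17 = -59099 → 0x11925 << 0 → word 0x00011925
flags:7 = 62 → 0x3e << 17 → word 0x007d1925
seq:4 = 9 → 0x9 << 24 → word 0x097d1925
lvl:4 = 6 → 0x6 << 28 → word 0x697d1925
word = 0x697d1925 → little-endian bytes:
  [0]=0x25  [1]=0x19  [2]=0x7d  [3]=0x69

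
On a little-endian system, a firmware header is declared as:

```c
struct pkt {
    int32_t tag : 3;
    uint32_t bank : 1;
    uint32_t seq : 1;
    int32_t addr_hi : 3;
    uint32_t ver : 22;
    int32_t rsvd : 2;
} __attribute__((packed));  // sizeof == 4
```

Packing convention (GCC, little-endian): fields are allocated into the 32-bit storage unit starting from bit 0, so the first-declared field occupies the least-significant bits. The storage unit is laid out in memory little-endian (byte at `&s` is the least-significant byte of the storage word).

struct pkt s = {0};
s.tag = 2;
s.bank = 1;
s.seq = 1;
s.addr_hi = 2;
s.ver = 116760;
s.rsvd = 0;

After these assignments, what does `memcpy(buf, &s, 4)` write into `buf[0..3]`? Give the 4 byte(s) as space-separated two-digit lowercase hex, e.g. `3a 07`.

tag (3b) val=2 bits=0x2 at bit 0: 0x00000002
bank (1b) val=1 bits=0x1 at bit 3: 0x0000000a
seq (1b) val=1 bits=0x1 at bit 4: 0x0000001a
addr_hi (3b) val=2 bits=0x2 at bit 5: 0x0000005a
ver (22b) val=116760 bits=0x1c818 at bit 8: 0x01c8185a
rsvd (2b) val=0 bits=0x0 at bit 30: 0x01c8185a
word = 0x01c8185a → little-endian bytes:
  [0]=0x5a  [1]=0x18  [2]=0xc8  [3]=0x01

5a 18 c8 01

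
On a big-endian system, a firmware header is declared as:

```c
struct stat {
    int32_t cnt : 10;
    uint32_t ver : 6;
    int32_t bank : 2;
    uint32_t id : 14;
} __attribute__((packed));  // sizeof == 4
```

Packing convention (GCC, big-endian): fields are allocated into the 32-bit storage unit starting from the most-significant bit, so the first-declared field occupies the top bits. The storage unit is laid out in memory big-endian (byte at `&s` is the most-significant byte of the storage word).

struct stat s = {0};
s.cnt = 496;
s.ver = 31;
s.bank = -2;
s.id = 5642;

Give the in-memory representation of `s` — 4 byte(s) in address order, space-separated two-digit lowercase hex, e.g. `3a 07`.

cnt (10b) val=496 bits=0x1f0 at bit 22: 0x7c000000
ver (6b) val=31 bits=0x1f at bit 16: 0x7c1f0000
bank (2b) val=-2 bits=0x2 at bit 14: 0x7c1f8000
id (14b) val=5642 bits=0x160a at bit 0: 0x7c1f960a
word = 0x7c1f960a → big-endian bytes:
  [0]=0x7c  [1]=0x1f  [2]=0x96  [3]=0x0a

7c 1f 96 0a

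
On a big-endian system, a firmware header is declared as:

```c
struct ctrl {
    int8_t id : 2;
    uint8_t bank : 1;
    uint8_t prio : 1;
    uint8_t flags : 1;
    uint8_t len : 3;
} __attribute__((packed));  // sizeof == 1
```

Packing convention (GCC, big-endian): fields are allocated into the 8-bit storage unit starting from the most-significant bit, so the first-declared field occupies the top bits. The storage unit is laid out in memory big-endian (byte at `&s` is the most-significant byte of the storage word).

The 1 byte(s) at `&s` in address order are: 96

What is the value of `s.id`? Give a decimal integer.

[0]=0x96 (big-endian) → word 0x96
id:2 @ bit 6 → (0x96>>6)&0x3 = 0x2  ←
bank:1 @ bit 5 → (0x96>>5)&0x1 = 0x0
prio:1 @ bit 4 → (0x96>>4)&0x1 = 0x1
flags:1 @ bit 3 → (0x96>>3)&0x1 = 0x0
len:3 @ bit 0 → (0x96>>0)&0x7 = 0x6
id signed 2b, MSB=1: 2 - 4 = -2

-2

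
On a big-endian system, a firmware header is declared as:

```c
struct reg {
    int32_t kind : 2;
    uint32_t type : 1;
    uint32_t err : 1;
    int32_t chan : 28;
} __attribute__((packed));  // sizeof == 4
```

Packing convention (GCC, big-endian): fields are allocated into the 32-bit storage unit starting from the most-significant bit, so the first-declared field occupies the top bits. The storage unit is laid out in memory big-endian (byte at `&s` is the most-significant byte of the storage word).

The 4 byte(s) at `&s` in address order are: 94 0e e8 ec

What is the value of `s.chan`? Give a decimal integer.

68085996

[0]=0x94 [1]=0x0e [2]=0xe8 [3]=0xec (big-endian) → word 0x940ee8ec
kind [30+:2] = (word>>30) & 0x3 = 2
type [29+:1] = (word>>29) & 0x1 = 0
err [28+:1] = (word>>28) & 0x1 = 1
chan [0+:28] = (word>>0) & 0xfffffff = 68085996  ←
chan signed 28b, MSB=0: value = 68085996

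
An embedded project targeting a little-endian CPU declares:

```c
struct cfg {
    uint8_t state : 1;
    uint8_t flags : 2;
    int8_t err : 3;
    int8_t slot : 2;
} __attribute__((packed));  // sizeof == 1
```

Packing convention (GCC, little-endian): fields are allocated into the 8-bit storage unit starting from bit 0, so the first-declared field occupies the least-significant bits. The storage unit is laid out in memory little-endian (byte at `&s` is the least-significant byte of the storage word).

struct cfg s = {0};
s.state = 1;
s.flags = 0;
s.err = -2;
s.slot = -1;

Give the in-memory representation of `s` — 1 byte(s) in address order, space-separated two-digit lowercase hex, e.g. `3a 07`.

state (1b) val=1 bits=0x1 at bit 0: 0x01
flags (2b) val=0 bits=0x0 at bit 1: 0x01
err (3b) val=-2 bits=0x6 at bit 3: 0x31
slot (2b) val=-1 bits=0x3 at bit 6: 0xf1
word = 0xf1 → little-endian bytes:
  [0]=0xf1

f1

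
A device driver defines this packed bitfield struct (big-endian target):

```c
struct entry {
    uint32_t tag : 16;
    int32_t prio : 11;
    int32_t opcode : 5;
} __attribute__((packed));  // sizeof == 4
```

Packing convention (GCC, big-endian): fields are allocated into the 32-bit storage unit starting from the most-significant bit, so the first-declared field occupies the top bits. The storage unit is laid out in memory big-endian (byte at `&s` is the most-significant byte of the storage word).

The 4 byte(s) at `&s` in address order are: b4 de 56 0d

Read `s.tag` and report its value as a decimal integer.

46302

[0]=0xb4 [1]=0xde [2]=0x56 [3]=0x0d (big-endian) → word 0xb4de560d
tag [16+:16] = (word>>16) & 0xffff = 46302  ←
prio [5+:11] = (word>>5) & 0x7ff = 688
opcode [0+:5] = (word>>0) & 0x1f = 13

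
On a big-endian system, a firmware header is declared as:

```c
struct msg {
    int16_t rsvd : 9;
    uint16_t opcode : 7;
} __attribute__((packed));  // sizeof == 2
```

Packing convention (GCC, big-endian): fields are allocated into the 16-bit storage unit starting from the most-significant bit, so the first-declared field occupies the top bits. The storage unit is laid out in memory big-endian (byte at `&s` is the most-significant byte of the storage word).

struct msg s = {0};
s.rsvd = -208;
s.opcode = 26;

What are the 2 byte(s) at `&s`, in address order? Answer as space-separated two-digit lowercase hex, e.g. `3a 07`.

98 1a

rsvd (9b) val=-208 bits=0x130 at bit 7: 0x9800
opcode (7b) val=26 bits=0x1a at bit 0: 0x981a
word = 0x981a → big-endian bytes:
  [0]=0x98  [1]=0x1a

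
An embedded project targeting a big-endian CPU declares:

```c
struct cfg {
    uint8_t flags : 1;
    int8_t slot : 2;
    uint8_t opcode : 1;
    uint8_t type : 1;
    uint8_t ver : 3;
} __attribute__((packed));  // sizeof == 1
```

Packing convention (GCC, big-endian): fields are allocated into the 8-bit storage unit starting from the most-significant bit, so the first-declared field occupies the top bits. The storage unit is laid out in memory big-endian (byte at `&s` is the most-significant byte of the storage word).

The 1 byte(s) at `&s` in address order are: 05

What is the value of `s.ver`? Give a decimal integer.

5

[0]=0x05 (big-endian) → word 0x05
flags:1 @ bit 7 → (0x05>>7)&0x1 = 0x0
slot:2 @ bit 5 → (0x05>>5)&0x3 = 0x0
opcode:1 @ bit 4 → (0x05>>4)&0x1 = 0x0
type:1 @ bit 3 → (0x05>>3)&0x1 = 0x0
ver:3 @ bit 0 → (0x05>>0)&0x7 = 0x5  ←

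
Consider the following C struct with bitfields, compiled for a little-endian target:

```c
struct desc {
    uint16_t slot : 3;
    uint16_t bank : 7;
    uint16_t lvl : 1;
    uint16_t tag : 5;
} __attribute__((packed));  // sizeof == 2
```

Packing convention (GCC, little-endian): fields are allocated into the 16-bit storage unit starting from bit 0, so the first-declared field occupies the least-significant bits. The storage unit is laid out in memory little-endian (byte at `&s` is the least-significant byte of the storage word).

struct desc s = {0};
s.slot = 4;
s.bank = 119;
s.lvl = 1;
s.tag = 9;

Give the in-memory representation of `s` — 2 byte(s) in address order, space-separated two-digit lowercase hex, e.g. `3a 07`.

[0+:3] slot=4 & 0x7 = 0x4; word=0x0004
[3+:7] bank=119 & 0x7f = 0x77; word=0x03bc
[10+:1] lvl=1 & 0x1 = 0x1; word=0x07bc
[11+:5] tag=9 & 0x1f = 0x9; word=0x4fbc
word = 0x4fbc → little-endian bytes:
  [0]=0xbc  [1]=0x4f

bc 4f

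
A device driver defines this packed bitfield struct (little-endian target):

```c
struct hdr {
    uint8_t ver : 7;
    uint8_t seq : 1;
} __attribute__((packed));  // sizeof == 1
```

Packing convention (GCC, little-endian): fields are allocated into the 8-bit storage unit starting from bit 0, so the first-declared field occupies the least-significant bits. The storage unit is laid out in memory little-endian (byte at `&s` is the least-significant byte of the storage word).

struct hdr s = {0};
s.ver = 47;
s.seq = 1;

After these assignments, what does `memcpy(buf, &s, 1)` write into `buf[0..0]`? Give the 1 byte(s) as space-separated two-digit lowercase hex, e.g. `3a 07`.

ver (7b) val=47 bits=0x2f at bit 0: 0x2f
seq (1b) val=1 bits=0x1 at bit 7: 0xaf
word = 0xaf → little-endian bytes:
  [0]=0xaf

af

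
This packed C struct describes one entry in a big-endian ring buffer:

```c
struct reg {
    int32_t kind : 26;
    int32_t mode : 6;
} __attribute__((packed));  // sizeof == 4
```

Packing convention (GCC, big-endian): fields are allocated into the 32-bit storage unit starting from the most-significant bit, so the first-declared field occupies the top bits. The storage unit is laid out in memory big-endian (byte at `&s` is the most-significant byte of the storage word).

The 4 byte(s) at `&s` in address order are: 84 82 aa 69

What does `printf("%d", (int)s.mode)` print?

[0]=0x84 [1]=0x82 [2]=0xaa [3]=0x69 (big-endian) → word 0x8482aa69
kind:26 @ bit 6 → (0x8482aa69>>6)&0x3ffffff = 0x2120aa9
mode:6 @ bit 0 → (0x8482aa69>>0)&0x3f = 0x29  ←
mode signed 6b, MSB=1: 41 - 64 = -23

-23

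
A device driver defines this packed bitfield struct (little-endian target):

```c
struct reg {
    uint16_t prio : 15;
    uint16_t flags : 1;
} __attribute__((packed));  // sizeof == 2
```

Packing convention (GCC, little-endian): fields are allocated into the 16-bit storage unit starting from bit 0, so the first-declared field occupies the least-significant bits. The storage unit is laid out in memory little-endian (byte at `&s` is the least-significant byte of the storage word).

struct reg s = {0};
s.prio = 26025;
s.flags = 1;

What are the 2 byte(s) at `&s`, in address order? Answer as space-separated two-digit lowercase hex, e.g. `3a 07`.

a9 e5

prio (15b) val=26025 bits=0x65a9 at bit 0: 0x65a9
flags (1b) val=1 bits=0x1 at bit 15: 0xe5a9
word = 0xe5a9 → little-endian bytes:
  [0]=0xa9  [1]=0xe5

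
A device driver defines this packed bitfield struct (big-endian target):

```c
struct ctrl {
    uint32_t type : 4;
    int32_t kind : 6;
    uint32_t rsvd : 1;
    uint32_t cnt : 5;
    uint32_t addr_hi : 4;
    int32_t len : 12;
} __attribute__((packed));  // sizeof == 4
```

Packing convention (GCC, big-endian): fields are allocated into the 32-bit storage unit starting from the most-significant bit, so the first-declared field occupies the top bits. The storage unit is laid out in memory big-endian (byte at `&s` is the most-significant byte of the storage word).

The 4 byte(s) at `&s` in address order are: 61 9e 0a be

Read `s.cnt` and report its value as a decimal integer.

[0]=0x61 [1]=0x9e [2]=0x0a [3]=0xbe (big-endian) → word 0x619e0abe
type [28+:4] = (word>>28) & 0xf = 6
kind [22+:6] = (word>>22) & 0x3f = 6
rsvd [21+:1] = (word>>21) & 0x1 = 0
cnt [16+:5] = (word>>16) & 0x1f = 30  ←
addr_hi [12+:4] = (word>>12) & 0xf = 0
len [0+:12] = (word>>0) & 0xfff = 2750

30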